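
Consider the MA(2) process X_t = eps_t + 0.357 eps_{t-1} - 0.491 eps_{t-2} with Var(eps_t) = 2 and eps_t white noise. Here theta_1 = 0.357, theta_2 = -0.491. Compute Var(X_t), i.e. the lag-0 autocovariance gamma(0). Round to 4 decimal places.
\gamma(0) = 2.7371

For an MA(q) process X_t = eps_t + sum_i theta_i eps_{t-i} with
Var(eps_t) = sigma^2, the variance is
  gamma(0) = sigma^2 * (1 + sum_i theta_i^2).
  sum_i theta_i^2 = (0.357)^2 + (-0.491)^2 = 0.127449 + 0.241081 = 0.36853.
  gamma(0) = 2 * (1 + 0.36853) = 2 * 1.36853 = 2.73706, which rounds to 2.7371.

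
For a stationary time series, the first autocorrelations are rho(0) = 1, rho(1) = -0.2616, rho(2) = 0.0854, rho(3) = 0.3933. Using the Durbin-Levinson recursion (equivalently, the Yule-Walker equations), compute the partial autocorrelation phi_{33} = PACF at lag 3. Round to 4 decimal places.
\phi_{33} = 0.4510

The PACF at lag k is phi_{kk}, the last component of the solution
to the Yule-Walker system G_k phi = r_k where
  (G_k)_{ij} = rho(|i - j|), (r_k)_i = rho(i), i,j = 1..k.
Equivalently, Durbin-Levinson gives phi_{kk} iteratively:
  phi_{11} = rho(1)
  phi_{kk} = [rho(k) - sum_{j=1..k-1} phi_{k-1,j} rho(k-j)]
            / [1 - sum_{j=1..k-1} phi_{k-1,j} rho(j)],
  phi_{k,j} = phi_{k-1,j} - phi_{kk} phi_{k-1,k-j},  j = 1..k-1.
Step k = 1:
  phi_11 = rho(1) = -0.2616.
Step k = 2:
  phi_22 = [rho(2) - phi_11 rho(1)] / [1 - phi_11 rho(1)] = [0.0854 - (-0.2616)(-0.2616)] / [1 - (-0.2616)(-0.2616)]
         = 0.01696544 / 0.93156544 = 0.018212.
  Update: phi_21 = phi_11 - phi_22 phi_11 = -0.2616 - (0.018212)(-0.2616) = -0.256836.
Step k = 3:
  phi_33 = [rho(3) - phi_21 rho(2) - phi_22 rho(1)] / [1 - phi_21 rho(1) - phi_22 rho(2)]
    numerator   = 0.3933 - (-0.256836)(0.0854) - (0.018212)(-0.2616) = 0.41999797
    denominator = 1 - (-0.256836)(-0.2616) - (0.018212)(0.0854) = 0.93125647
  phi_33 = 0.41999797 / 0.93125647 = 0.451.
Therefore phi_{33} = 0.4510.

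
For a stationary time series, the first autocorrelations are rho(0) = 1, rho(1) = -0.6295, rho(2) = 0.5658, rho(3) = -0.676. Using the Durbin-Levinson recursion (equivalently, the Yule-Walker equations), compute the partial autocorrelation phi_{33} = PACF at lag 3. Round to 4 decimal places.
\phi_{33} = -0.4371

The PACF at lag k is phi_{kk}, the last component of the solution
to the Yule-Walker system G_k phi = r_k where
  (G_k)_{ij} = rho(|i - j|), (r_k)_i = rho(i), i,j = 1..k.
Equivalently, Durbin-Levinson gives phi_{kk} iteratively:
  phi_{11} = rho(1)
  phi_{kk} = [rho(k) - sum_{j=1..k-1} phi_{k-1,j} rho(k-j)]
            / [1 - sum_{j=1..k-1} phi_{k-1,j} rho(j)],
  phi_{k,j} = phi_{k-1,j} - phi_{kk} phi_{k-1,k-j},  j = 1..k-1.
Step k = 1:
  phi_11 = rho(1) = -0.6295.
Step k = 2:
  phi_22 = [rho(2) - phi_11 rho(1)] / [1 - phi_11 rho(1)] = [0.5658 - (-0.6295)(-0.6295)] / [1 - (-0.6295)(-0.6295)]
         = 0.16952975 / 0.60372975 = 0.280804.
  Update: phi_21 = phi_11 - phi_22 phi_11 = -0.6295 - (0.280804)(-0.6295) = -0.452734.
Step k = 3:
  phi_33 = [rho(3) - phi_21 rho(2) - phi_22 rho(1)] / [1 - phi_21 rho(1) - phi_22 rho(2)]
    numerator   = -0.676 - (-0.452734)(0.5658) - (0.280804)(-0.6295) = -0.24307704
    denominator = 1 - (-0.452734)(-0.6295) - (0.280804)(0.5658) = 0.55612511
  phi_33 = -0.24307704 / 0.55612511 = -0.4371.
Therefore phi_{33} = -0.4371.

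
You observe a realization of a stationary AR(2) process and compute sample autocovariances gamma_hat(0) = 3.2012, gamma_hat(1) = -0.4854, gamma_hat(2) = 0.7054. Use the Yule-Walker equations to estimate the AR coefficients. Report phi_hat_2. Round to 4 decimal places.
\hat\phi_{2} = 0.2020

The Yule-Walker equations for an AR(p) process read, in matrix form,
  Gamma_p phi = r_p,   with   (Gamma_p)_{ij} = gamma(|i - j|),
                       (r_p)_i = gamma(i),   i,j = 1..p.
Substitute the sample gammas (Toeplitz matrix and right-hand side of size 2):
  Gamma_p = [[3.2012, -0.4854], [-0.4854, 3.2012]]
  r_p     = [-0.4854, 0.7054]
Written out:
  3.2012 phi_1 - 0.4854 phi_2 = -0.4854
  -0.4854 phi_1 + 3.2012 phi_2 = 0.7054
Solve by Cramer's rule:
  det = gamma(0)^2 - gamma(1)^2 = (3.2012)^2 - (-0.4854)^2 = 10.24768144 - 0.23561316 = 10.01206828
  phi_hat_1 = [gamma(1) gamma(0) - gamma(1) gamma(2)] / det = [(-0.4854)(3.2012) - (-0.4854)(0.7054)] / 10.01206828 = -1.21146132 / 10.01206828 = -0.121
  phi_hat_2 = [gamma(0) gamma(2) - gamma(1)^2] / det = [(3.2012)(0.7054) - (-0.4854)^2] / 10.01206828 = 2.02251332 / 10.01206828 = 0.202
So phi_hat = [-0.1210, 0.2020].
Therefore phi_hat_2 = 0.2020.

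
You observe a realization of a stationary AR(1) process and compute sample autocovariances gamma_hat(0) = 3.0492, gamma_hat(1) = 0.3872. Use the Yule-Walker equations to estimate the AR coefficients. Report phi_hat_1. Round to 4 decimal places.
\hat\phi_{1} = 0.1270

The Yule-Walker equations for an AR(p) process read, in matrix form,
  Gamma_p phi = r_p,   with   (Gamma_p)_{ij} = gamma(|i - j|),
                       (r_p)_i = gamma(i),   i,j = 1..p.
Substitute the sample gammas (Toeplitz matrix and right-hand side of size 1):
  Gamma_p = [[3.0492]]
  r_p     = [0.3872]
With p = 1 this is the single equation gamma(0) phi_1 = gamma(1):
  phi_hat_1 = gamma(1) / gamma(0) = 0.3872 / 3.0492 = 0.1270.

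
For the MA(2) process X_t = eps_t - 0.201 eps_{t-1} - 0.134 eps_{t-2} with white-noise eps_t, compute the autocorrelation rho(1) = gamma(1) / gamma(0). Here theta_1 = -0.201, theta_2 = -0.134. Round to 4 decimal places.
\rho(1) = -0.1645

For an MA(q) process with theta_0 = 1, the autocovariance is
  gamma(k) = sigma^2 * sum_{i=0..q-k} theta_i * theta_{i+k},
and rho(k) = gamma(k) / gamma(0). Sigma^2 cancels.
  numerator   = (1)*(-0.201) + (-0.201)*(-0.134) = -0.174066.
  denominator = (1)^2 + (-0.201)^2 + (-0.134)^2 = 1.058357.
  rho(1) = -0.174066 / 1.058357 = -0.1645.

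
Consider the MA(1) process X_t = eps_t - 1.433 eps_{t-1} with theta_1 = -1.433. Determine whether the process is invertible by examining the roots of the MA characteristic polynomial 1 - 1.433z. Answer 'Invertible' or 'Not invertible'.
\text{Not invertible}

The MA(q) characteristic polynomial is P(z) = 1 - 1.433z.
Invertibility requires all roots to lie outside the unit circle, i.e. |z| > 1 for every root.
This is linear in z: 1 + (-1.433) z = 0  =>  z = -1/(-1.433) = 0.697837,  |z| = 0.697837.
Moduli of all roots: 0.6978.
All moduli strictly greater than 1? No.
Verdict: Not invertible.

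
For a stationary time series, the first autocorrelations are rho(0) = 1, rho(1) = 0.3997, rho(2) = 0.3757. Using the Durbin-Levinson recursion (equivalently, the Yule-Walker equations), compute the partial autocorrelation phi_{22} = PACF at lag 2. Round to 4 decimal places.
\phi_{22} = 0.2570

The PACF at lag k is phi_{kk}, the last component of the solution
to the Yule-Walker system G_k phi = r_k where
  (G_k)_{ij} = rho(|i - j|), (r_k)_i = rho(i), i,j = 1..k.
Equivalently, Durbin-Levinson gives phi_{kk} iteratively:
  phi_{11} = rho(1)
  phi_{kk} = [rho(k) - sum_{j=1..k-1} phi_{k-1,j} rho(k-j)]
            / [1 - sum_{j=1..k-1} phi_{k-1,j} rho(j)],
  phi_{k,j} = phi_{k-1,j} - phi_{kk} phi_{k-1,k-j},  j = 1..k-1.
Step k = 1:
  phi_11 = rho(1) = 0.3997.
Step k = 2:
  phi_22 = [rho(2) - phi_11 rho(1)] / [1 - phi_11 rho(1)] = [0.3757 - (0.3997)(0.3997)] / [1 - (0.3997)(0.3997)]
         = 0.21593991 / 0.84023991 = 0.257.
Therefore phi_{22} = 0.2570.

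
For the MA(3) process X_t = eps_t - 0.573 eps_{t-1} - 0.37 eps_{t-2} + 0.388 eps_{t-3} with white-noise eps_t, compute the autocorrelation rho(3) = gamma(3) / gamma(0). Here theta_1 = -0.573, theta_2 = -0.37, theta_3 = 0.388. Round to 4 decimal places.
\rho(3) = 0.2401

For an MA(q) process with theta_0 = 1, the autocovariance is
  gamma(k) = sigma^2 * sum_{i=0..q-k} theta_i * theta_{i+k},
and rho(k) = gamma(k) / gamma(0). Sigma^2 cancels.
  numerator   = (1)*(0.388) = 0.388.
  denominator = (1)^2 + (-0.573)^2 + (-0.37)^2 + (0.388)^2 = 1.615773.
  rho(3) = 0.388 / 1.615773 = 0.2401.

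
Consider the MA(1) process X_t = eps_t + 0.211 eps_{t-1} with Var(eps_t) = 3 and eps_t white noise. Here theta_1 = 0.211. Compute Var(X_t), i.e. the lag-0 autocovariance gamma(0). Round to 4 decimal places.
\gamma(0) = 3.1336

For an MA(q) process X_t = eps_t + sum_i theta_i eps_{t-i} with
Var(eps_t) = sigma^2, the variance is
  gamma(0) = sigma^2 * (1 + sum_i theta_i^2).
  sum_i theta_i^2 = (0.211)^2 = 0.044521.
  gamma(0) = 3 * (1 + 0.044521) = 3 * 1.044521 = 3.133563, which rounds to 3.1336.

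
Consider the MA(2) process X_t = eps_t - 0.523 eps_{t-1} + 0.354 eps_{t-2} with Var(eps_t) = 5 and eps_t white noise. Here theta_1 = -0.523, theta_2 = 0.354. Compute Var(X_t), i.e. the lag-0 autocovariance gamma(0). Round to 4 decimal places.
\gamma(0) = 6.9942

For an MA(q) process X_t = eps_t + sum_i theta_i eps_{t-i} with
Var(eps_t) = sigma^2, the variance is
  gamma(0) = sigma^2 * (1 + sum_i theta_i^2).
  sum_i theta_i^2 = (-0.523)^2 + (0.354)^2 = 0.273529 + 0.125316 = 0.398845.
  gamma(0) = 5 * (1 + 0.398845) = 5 * 1.398845 = 6.994225, which rounds to 6.9942.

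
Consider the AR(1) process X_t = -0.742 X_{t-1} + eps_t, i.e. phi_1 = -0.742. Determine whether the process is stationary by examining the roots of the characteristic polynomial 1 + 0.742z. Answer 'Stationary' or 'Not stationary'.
\text{Stationary}

The AR(p) characteristic polynomial is P(z) = 1 + 0.742z.
Stationarity requires all roots to lie outside the unit circle, i.e. |z| > 1 for every root.
This is linear in z: 1 + (0.742) z = 0  =>  z = -1/(0.742) = -1.347709,  |z| = 1.347709.
Moduli of all roots: 1.3477.
All moduli strictly greater than 1? Yes.
Verdict: Stationary.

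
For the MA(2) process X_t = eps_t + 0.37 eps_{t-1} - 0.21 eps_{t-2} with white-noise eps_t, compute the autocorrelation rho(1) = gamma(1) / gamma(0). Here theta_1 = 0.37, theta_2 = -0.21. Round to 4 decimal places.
\rho(1) = 0.2475

For an MA(q) process with theta_0 = 1, the autocovariance is
  gamma(k) = sigma^2 * sum_{i=0..q-k} theta_i * theta_{i+k},
and rho(k) = gamma(k) / gamma(0). Sigma^2 cancels.
  numerator   = (1)*(0.37) + (0.37)*(-0.21) = 0.2923.
  denominator = (1)^2 + (0.37)^2 + (-0.21)^2 = 1.181.
  rho(1) = 0.2923 / 1.181 = 0.2475.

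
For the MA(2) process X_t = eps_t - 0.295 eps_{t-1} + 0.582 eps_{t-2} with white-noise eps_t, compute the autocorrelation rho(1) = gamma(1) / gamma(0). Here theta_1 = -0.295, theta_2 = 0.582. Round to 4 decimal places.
\rho(1) = -0.3273

For an MA(q) process with theta_0 = 1, the autocovariance is
  gamma(k) = sigma^2 * sum_{i=0..q-k} theta_i * theta_{i+k},
and rho(k) = gamma(k) / gamma(0). Sigma^2 cancels.
  numerator   = (1)*(-0.295) + (-0.295)*(0.582) = -0.46669.
  denominator = (1)^2 + (-0.295)^2 + (0.582)^2 = 1.425749.
  rho(1) = -0.46669 / 1.425749 = -0.3273.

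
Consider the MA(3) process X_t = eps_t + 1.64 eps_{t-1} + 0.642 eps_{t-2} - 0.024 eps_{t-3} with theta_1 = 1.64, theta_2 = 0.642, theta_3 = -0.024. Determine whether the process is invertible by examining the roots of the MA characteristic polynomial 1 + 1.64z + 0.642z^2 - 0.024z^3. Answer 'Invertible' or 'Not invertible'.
\text{Invertible}

The MA(q) characteristic polynomial is P(z) = 1 + 1.64z + 0.642z^2 - 0.024z^3.
Invertibility requires all roots to lie outside the unit circle, i.e. |z| > 1 for every root.
Degree 3: look for a simple real root z0 first, then factor out (1 - z/z0) and solve the remaining quadratic.
Testing z0 = -1.25: P(-1.25) = 1 + (1.64)(-1.25) + (0.642)(-1.25)^2 + (-0.024)(-1.25)^3
  = 1 + (-2.05) + (1.003125) + (0.046875) = 0.  So z_0 = -1.25 is a root, |z_0| = 1.25.
Divide out the factor (1 + 0.8 z) = (1 - z/z0) (since 1/z0 = -0.8):
  P(z) = (1 + 0.8 z)(1 + (0.84) z + (-0.03) z^2)
  [check: z-coef 0.84 - (-0.8) = 1.64; z^2-coef -0.03 - (-0.8)(0.84) = 0.642; z^3-coef -(-0.8)(-0.03) = -0.024.]
Remaining roots from the quadratic factor 1 + (0.84) z + (-0.03) z^2:
  Set 1 + (0.84) z + (-0.03) z^2 = 0, i.e. a z^2 + b z + c = 0 with a = -0.03, b = 0.84, c = 1.
  Discriminant D = b^2 - 4ac = (0.84)^2 - 4*(-0.03)*1 = 0.7056 - (-0.12) = 0.8256.
  D >= 0, so the roots are real: z = (-b +/- sqrt(D)) / (2a) = (-0.84 +/- 0.908625) / (-0.06).
    z_1 = (-0.84 + 0.908625) / (-0.06) = -1.1438,   |z_1| = 1.1438.
    z_2 = (-0.84 - 0.908625) / (-0.06) = 29.1438,   |z_2| = 29.1438.
Moduli of all roots: 1.2500, 1.1438, 29.1438.
All moduli strictly greater than 1? Yes.
Verdict: Invertible.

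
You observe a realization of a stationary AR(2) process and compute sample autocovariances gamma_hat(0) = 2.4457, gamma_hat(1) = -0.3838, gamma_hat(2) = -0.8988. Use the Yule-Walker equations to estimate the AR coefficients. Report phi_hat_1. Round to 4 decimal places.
\hat\phi_{1} = -0.2200

The Yule-Walker equations for an AR(p) process read, in matrix form,
  Gamma_p phi = r_p,   with   (Gamma_p)_{ij} = gamma(|i - j|),
                       (r_p)_i = gamma(i),   i,j = 1..p.
Substitute the sample gammas (Toeplitz matrix and right-hand side of size 2):
  Gamma_p = [[2.4457, -0.3838], [-0.3838, 2.4457]]
  r_p     = [-0.3838, -0.8988]
Written out:
  2.4457 phi_1 - 0.3838 phi_2 = -0.3838
  -0.3838 phi_1 + 2.4457 phi_2 = -0.8988
Solve by Cramer's rule:
  det = gamma(0)^2 - gamma(1)^2 = (2.4457)^2 - (-0.3838)^2 = 5.98144849 - 0.14730244 = 5.83414605
  phi_hat_1 = [gamma(1) gamma(0) - gamma(1) gamma(2)] / det = [(-0.3838)(2.4457) - (-0.3838)(-0.8988)] / 5.83414605 = -1.2836191 / 5.83414605 = -0.22
  phi_hat_2 = [gamma(0) gamma(2) - gamma(1)^2] / det = [(2.4457)(-0.8988) - (-0.3838)^2] / 5.83414605 = -2.3454976 / 5.83414605 = -0.402
So phi_hat = [-0.2200, -0.4020].
Therefore phi_hat_1 = -0.2200.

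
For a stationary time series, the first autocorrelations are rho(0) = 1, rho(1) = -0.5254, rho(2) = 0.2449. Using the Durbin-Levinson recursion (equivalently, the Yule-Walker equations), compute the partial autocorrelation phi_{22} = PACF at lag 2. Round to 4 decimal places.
\phi_{22} = -0.0430

The PACF at lag k is phi_{kk}, the last component of the solution
to the Yule-Walker system G_k phi = r_k where
  (G_k)_{ij} = rho(|i - j|), (r_k)_i = rho(i), i,j = 1..k.
Equivalently, Durbin-Levinson gives phi_{kk} iteratively:
  phi_{11} = rho(1)
  phi_{kk} = [rho(k) - sum_{j=1..k-1} phi_{k-1,j} rho(k-j)]
            / [1 - sum_{j=1..k-1} phi_{k-1,j} rho(j)],
  phi_{k,j} = phi_{k-1,j} - phi_{kk} phi_{k-1,k-j},  j = 1..k-1.
Step k = 1:
  phi_11 = rho(1) = -0.5254.
Step k = 2:
  phi_22 = [rho(2) - phi_11 rho(1)] / [1 - phi_11 rho(1)] = [0.2449 - (-0.5254)(-0.5254)] / [1 - (-0.5254)(-0.5254)]
         = -0.03114516 / 0.72395484 = -0.043.
Therefore phi_{22} = -0.0430.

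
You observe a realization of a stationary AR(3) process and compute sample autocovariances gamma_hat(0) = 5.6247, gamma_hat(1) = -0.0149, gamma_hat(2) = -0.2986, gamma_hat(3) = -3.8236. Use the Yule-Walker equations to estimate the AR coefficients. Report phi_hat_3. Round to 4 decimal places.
\hat\phi_{3} = -0.6820

The Yule-Walker equations for an AR(p) process read, in matrix form,
  Gamma_p phi = r_p,   with   (Gamma_p)_{ij} = gamma(|i - j|),
                       (r_p)_i = gamma(i),   i,j = 1..p.
Substitute the sample gammas (Toeplitz matrix and right-hand side of size 3):
  Gamma_p = [[5.6247, -0.0149, -0.2986], [-0.0149, 5.6247, -0.0149], [-0.2986, -0.0149, 5.6247]]
  r_p     = [-0.0149, -0.2986, -3.8236]
Written out (R1..R3):
  (R1) 5.6247 phi_1 - 0.0149 phi_2 - 0.2986 phi_3 = -0.0149
  (R2) -0.0149 phi_1 + 5.6247 phi_2 - 0.0149 phi_3 = -0.2986
  (R3) -0.2986 phi_1 - 0.0149 phi_2 + 5.6247 phi_3 = -3.8236
Gaussian elimination:
  R2 <- R2 - (-0.0149/5.6247) R1 = R2 - (-0.002649) R1:  5.624661 phi_2 - 0.015691 phi_3 = -0.298639
  R3 <- R3 - (-0.2986/5.6247) R1 = R3 - (-0.053087) R1:  -0.015691 phi_2 + 5.608848 phi_3 = -3.824391
  R3 <- R3 - (-0.015691/5.624661) R2 = R3 - (-0.00279) R2:  5.608804 phi_3 = -3.825224
Back-substitution:
  phi_hat_3 = -3.825224 / 5.608804 = -0.682003
  phi_hat_2 = (-0.298639 - (-0.015691)(-0.682003)) / 5.624661 = -0.054997
  phi_hat_1 = (-0.0149 - (-0.0149)(-0.054997) - (-0.2986)(-0.682003)) / 5.6247 = -0.039
So phi_hat = [-0.0390, -0.0550, -0.6820].
Therefore phi_hat_3 = -0.6820.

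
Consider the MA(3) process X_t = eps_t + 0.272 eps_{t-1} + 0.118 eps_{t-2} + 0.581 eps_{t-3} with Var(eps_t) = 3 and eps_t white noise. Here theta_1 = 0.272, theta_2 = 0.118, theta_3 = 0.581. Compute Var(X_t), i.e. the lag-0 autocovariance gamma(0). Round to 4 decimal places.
\gamma(0) = 4.2764

For an MA(q) process X_t = eps_t + sum_i theta_i eps_{t-i} with
Var(eps_t) = sigma^2, the variance is
  gamma(0) = sigma^2 * (1 + sum_i theta_i^2).
  sum_i theta_i^2 = (0.272)^2 + (0.118)^2 + (0.581)^2 = 0.073984 + 0.013924 + 0.337561 = 0.425469.
  gamma(0) = 3 * (1 + 0.425469) = 3 * 1.425469 = 4.276407, which rounds to 4.2764.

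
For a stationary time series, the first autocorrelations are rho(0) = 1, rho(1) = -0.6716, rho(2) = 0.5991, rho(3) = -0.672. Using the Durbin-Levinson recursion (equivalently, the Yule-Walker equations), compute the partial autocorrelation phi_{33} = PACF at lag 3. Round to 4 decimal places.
\phi_{33} = -0.3871

The PACF at lag k is phi_{kk}, the last component of the solution
to the Yule-Walker system G_k phi = r_k where
  (G_k)_{ij} = rho(|i - j|), (r_k)_i = rho(i), i,j = 1..k.
Equivalently, Durbin-Levinson gives phi_{kk} iteratively:
  phi_{11} = rho(1)
  phi_{kk} = [rho(k) - sum_{j=1..k-1} phi_{k-1,j} rho(k-j)]
            / [1 - sum_{j=1..k-1} phi_{k-1,j} rho(j)],
  phi_{k,j} = phi_{k-1,j} - phi_{kk} phi_{k-1,k-j},  j = 1..k-1.
Step k = 1:
  phi_11 = rho(1) = -0.6716.
Step k = 2:
  phi_22 = [rho(2) - phi_11 rho(1)] / [1 - phi_11 rho(1)] = [0.5991 - (-0.6716)(-0.6716)] / [1 - (-0.6716)(-0.6716)]
         = 0.14805344 / 0.54895344 = 0.269701.
  Update: phi_21 = phi_11 - phi_22 phi_11 = -0.6716 - (0.269701)(-0.6716) = -0.490469.
Step k = 3:
  phi_33 = [rho(3) - phi_21 rho(2) - phi_22 rho(1)] / [1 - phi_21 rho(1) - phi_22 rho(2)]
    numerator   = -0.672 - (-0.490469)(0.5991) - (0.269701)(-0.6716) = -0.19702887
    denominator = 1 - (-0.490469)(-0.6716) - (0.269701)(0.5991) = 0.50902324
  phi_33 = -0.19702887 / 0.50902324 = -0.3871.
Therefore phi_{33} = -0.3871.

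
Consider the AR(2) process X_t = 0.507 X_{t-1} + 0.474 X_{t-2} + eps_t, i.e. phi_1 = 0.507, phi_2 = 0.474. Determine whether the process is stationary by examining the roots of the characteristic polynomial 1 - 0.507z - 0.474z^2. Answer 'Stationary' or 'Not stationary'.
\text{Stationary}

The AR(p) characteristic polynomial is P(z) = 1 - 0.507z - 0.474z^2.
Stationarity requires all roots to lie outside the unit circle, i.e. |z| > 1 for every root.
Set 1 + (-0.507) z + (-0.474) z^2 = 0, i.e. a z^2 + b z + c = 0 with a = -0.474, b = -0.507, c = 1.
Discriminant D = b^2 - 4ac = (-0.507)^2 - 4*(-0.474)*1 = 0.257049 - (-1.896) = 2.153049.
D >= 0, so the roots are real: z = (-b +/- sqrt(D)) / (2a) = (0.507 +/- 1.467327) / (-0.948).
  z_1 = (0.507 + 1.467327) / (-0.948) = -2.0826,   |z_1| = 2.0826.
  z_2 = (0.507 - 1.467327) / (-0.948) = 1.013,   |z_2| = 1.013.
Moduli of all roots: 2.0826, 1.0130.
All moduli strictly greater than 1? Yes.
Verdict: Stationary.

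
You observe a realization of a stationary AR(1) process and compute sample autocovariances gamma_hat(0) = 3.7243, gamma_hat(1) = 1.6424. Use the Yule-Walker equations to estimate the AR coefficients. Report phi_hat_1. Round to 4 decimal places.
\hat\phi_{1} = 0.4410

The Yule-Walker equations for an AR(p) process read, in matrix form,
  Gamma_p phi = r_p,   with   (Gamma_p)_{ij} = gamma(|i - j|),
                       (r_p)_i = gamma(i),   i,j = 1..p.
Substitute the sample gammas (Toeplitz matrix and right-hand side of size 1):
  Gamma_p = [[3.7243]]
  r_p     = [1.6424]
With p = 1 this is the single equation gamma(0) phi_1 = gamma(1):
  phi_hat_1 = gamma(1) / gamma(0) = 1.6424 / 3.7243 = 0.4410.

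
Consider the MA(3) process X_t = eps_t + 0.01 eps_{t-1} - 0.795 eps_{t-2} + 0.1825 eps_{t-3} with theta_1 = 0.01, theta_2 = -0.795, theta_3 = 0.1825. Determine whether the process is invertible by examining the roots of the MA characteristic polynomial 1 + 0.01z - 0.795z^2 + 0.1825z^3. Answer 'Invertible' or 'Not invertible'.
\text{Invertible}

The MA(q) characteristic polynomial is P(z) = 1 + 0.01z - 0.795z^2 + 0.1825z^3.
Invertibility requires all roots to lie outside the unit circle, i.e. |z| > 1 for every root.
Degree 3: look for a simple real root z0 first, then factor out (1 - z/z0) and solve the remaining quadratic.
Testing z0 = 4: P(4) = 1 + (0.01)(4) + (-0.795)(4)^2 + (0.1825)(4)^3
  = 1 + (0.04) + (-12.72) + (11.68) = 0.  So z_0 = 4 is a root, |z_0| = 4.
Divide out the factor (1 - 0.25 z) = (1 - z/z0) (since 1/z0 = 0.25):
  P(z) = (1 - 0.25 z)(1 + (0.26) z + (-0.73) z^2)
  [check: z-coef 0.26 - (0.25) = 0.01; z^2-coef -0.73 - (0.25)(0.26) = -0.795; z^3-coef -(0.25)(-0.73) = 0.1825.]
Remaining roots from the quadratic factor 1 + (0.26) z + (-0.73) z^2:
  Set 1 + (0.26) z + (-0.73) z^2 = 0, i.e. a z^2 + b z + c = 0 with a = -0.73, b = 0.26, c = 1.
  Discriminant D = b^2 - 4ac = (0.26)^2 - 4*(-0.73)*1 = 0.0676 - (-2.92) = 2.9876.
  D >= 0, so the roots are real: z = (-b +/- sqrt(D)) / (2a) = (-0.26 +/- 1.728468) / (-1.46).
    z_1 = (-0.26 + 1.728468) / (-1.46) = -1.0058,   |z_1| = 1.0058.
    z_2 = (-0.26 - 1.728468) / (-1.46) = 1.362,   |z_2| = 1.362.
Moduli of all roots: 4.0000, 1.0058, 1.3620.
All moduli strictly greater than 1? Yes.
Verdict: Invertible.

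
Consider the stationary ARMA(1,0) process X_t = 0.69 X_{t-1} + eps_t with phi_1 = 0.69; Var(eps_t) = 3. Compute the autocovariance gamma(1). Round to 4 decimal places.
\gamma(1) = 3.9511

Multiply the model equation by X_{t-k} and take expectations. With theta_0 = psi_0 = 1 and psi_j the MA(infinity) weights, this gives
  gamma(k) - sum_i phi_i gamma(k-i) = c_k,
  c_k = sigma^2 * sum_{j=k..q} theta_j psi_{j-k}   (c_k = 0 for k > q),
using gamma(-m) = gamma(m).
Pure AR (q = 0): c_0 = sigma^2 = 3, c_k = 0 for k >= 1.
Equations for k = 0 and k = 1 (AR order 1):
  gamma(0) = phi_1 gamma(1) + c_0
  gamma(1) = phi_1 gamma(0) + c_1
Substituting the second into the first: gamma(0) (1 - phi_1^2) = c_0 + phi_1 c_1, so
  gamma(0) = c_0 / (1 - phi_1^2) = 3 / (1 - (0.69)^2) = 3 / 0.5239 = 5.726284.
  gamma(1) = phi_1 gamma(0) = (0.69)(5.726284) = 3.951136.
Therefore gamma(1) = 3.9511 (to 4 decimal places).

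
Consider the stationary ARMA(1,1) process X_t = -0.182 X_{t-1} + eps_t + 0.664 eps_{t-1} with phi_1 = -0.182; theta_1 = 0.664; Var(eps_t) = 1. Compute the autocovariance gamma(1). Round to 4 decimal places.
\gamma(1) = 0.4383

Multiply the model equation by X_{t-k} and take expectations. With theta_0 = psi_0 = 1 and psi_j the MA(infinity) weights, this gives
  gamma(k) - sum_i phi_i gamma(k-i) = c_k,
  c_k = sigma^2 * sum_{j=k..q} theta_j psi_{j-k}   (c_k = 0 for k > q),
using gamma(-m) = gamma(m).
psi-weights needed (psi_j = theta_j + sum_i phi_i psi_{j-i}):
  psi_1 = theta_1 + phi_1 = 0.664 + (-0.182) = 0.482
Right-hand sides:
  c_0 = sigma^2 (1 + theta_1 psi_1) = 1 * (1 + (0.664)(0.482)) = 1 * 1.320048 = 1.320048
  c_1 = sigma^2 theta_1 = 1 * (0.664) = 0.664
  c_2 = 0
Equations for k = 0 and k = 1 (AR order 1):
  gamma(0) = phi_1 gamma(1) + c_0
  gamma(1) = phi_1 gamma(0) + c_1
Substituting the second into the first: gamma(0) (1 - phi_1^2) = c_0 + phi_1 c_1, so
  gamma(0) = (c_0 + phi_1 c_1) / (1 - phi_1^2) = (1.320048 + (-0.182)(0.664)) / (1 - (-0.182)^2) = 1.1992 / 0.966876 = 1.240283.
  gamma(1) = phi_1 gamma(0) + c_1 = (-0.182)(1.240283) + (0.664) = 0.438268.
Therefore gamma(1) = 0.4383 (to 4 decimal places).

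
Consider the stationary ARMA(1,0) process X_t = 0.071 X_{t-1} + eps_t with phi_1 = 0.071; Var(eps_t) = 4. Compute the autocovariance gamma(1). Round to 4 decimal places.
\gamma(1) = 0.2854

Multiply the model equation by X_{t-k} and take expectations. With theta_0 = psi_0 = 1 and psi_j the MA(infinity) weights, this gives
  gamma(k) - sum_i phi_i gamma(k-i) = c_k,
  c_k = sigma^2 * sum_{j=k..q} theta_j psi_{j-k}   (c_k = 0 for k > q),
using gamma(-m) = gamma(m).
Pure AR (q = 0): c_0 = sigma^2 = 4, c_k = 0 for k >= 1.
Equations for k = 0 and k = 1 (AR order 1):
  gamma(0) = phi_1 gamma(1) + c_0
  gamma(1) = phi_1 gamma(0) + c_1
Substituting the second into the first: gamma(0) (1 - phi_1^2) = c_0 + phi_1 c_1, so
  gamma(0) = c_0 / (1 - phi_1^2) = 4 / (1 - (0.071)^2) = 4 / 0.994959 = 4.020266.
  gamma(1) = phi_1 gamma(0) = (0.071)(4.020266) = 0.285439.
Therefore gamma(1) = 0.2854 (to 4 decimal places).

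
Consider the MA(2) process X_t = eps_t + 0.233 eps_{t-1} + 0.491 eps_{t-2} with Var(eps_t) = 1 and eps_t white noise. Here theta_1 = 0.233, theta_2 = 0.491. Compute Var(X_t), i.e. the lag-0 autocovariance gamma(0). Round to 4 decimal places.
\gamma(0) = 1.2954

For an MA(q) process X_t = eps_t + sum_i theta_i eps_{t-i} with
Var(eps_t) = sigma^2, the variance is
  gamma(0) = sigma^2 * (1 + sum_i theta_i^2).
  sum_i theta_i^2 = (0.233)^2 + (0.491)^2 = 0.054289 + 0.241081 = 0.29537.
  gamma(0) = 1 * (1 + 0.29537) = 1 * 1.29537 = 1.29537, which rounds to 1.2954.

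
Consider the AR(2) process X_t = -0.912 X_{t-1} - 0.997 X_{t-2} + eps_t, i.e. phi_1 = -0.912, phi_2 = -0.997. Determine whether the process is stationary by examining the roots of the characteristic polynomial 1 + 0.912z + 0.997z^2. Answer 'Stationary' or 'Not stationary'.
\text{Stationary}

The AR(p) characteristic polynomial is P(z) = 1 + 0.912z + 0.997z^2.
Stationarity requires all roots to lie outside the unit circle, i.e. |z| > 1 for every root.
Set 1 + (0.912) z + (0.997) z^2 = 0, i.e. a z^2 + b z + c = 0 with a = 0.997, b = 0.912, c = 1.
Discriminant D = b^2 - 4ac = (0.912)^2 - 4*(0.997)*1 = 0.831744 - (3.988) = -3.156256.
D < 0, so the roots are the complex-conjugate pair z = (-b +/- i sqrt(-D)) / (2a) = -0.4574 +/- 0.891i.
For a conjugate pair |z|^2 = z * conj(z) = (product of roots) = c/a = 1/(0.997) = 1.003009, so |z| = sqrt(1.003009) = 1.0015 for both roots.
Moduli of all roots: 1.0015, 1.0015.
All moduli strictly greater than 1? Yes.
Verdict: Stationary.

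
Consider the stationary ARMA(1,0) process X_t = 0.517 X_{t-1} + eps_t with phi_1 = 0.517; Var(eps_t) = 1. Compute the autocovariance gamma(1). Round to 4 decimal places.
\gamma(1) = 0.7056

Multiply the model equation by X_{t-k} and take expectations. With theta_0 = psi_0 = 1 and psi_j the MA(infinity) weights, this gives
  gamma(k) - sum_i phi_i gamma(k-i) = c_k,
  c_k = sigma^2 * sum_{j=k..q} theta_j psi_{j-k}   (c_k = 0 for k > q),
using gamma(-m) = gamma(m).
Pure AR (q = 0): c_0 = sigma^2 = 1, c_k = 0 for k >= 1.
Equations for k = 0 and k = 1 (AR order 1):
  gamma(0) = phi_1 gamma(1) + c_0
  gamma(1) = phi_1 gamma(0) + c_1
Substituting the second into the first: gamma(0) (1 - phi_1^2) = c_0 + phi_1 c_1, so
  gamma(0) = c_0 / (1 - phi_1^2) = 1 / (1 - (0.517)^2) = 1 / 0.732711 = 1.364795.
  gamma(1) = phi_1 gamma(0) = (0.517)(1.364795) = 0.705599.
Therefore gamma(1) = 0.7056 (to 4 decimal places).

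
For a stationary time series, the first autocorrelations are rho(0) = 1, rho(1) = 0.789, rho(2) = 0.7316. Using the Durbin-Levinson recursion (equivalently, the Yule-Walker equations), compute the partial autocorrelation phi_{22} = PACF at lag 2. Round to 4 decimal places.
\phi_{22} = 0.2890

The PACF at lag k is phi_{kk}, the last component of the solution
to the Yule-Walker system G_k phi = r_k where
  (G_k)_{ij} = rho(|i - j|), (r_k)_i = rho(i), i,j = 1..k.
Equivalently, Durbin-Levinson gives phi_{kk} iteratively:
  phi_{11} = rho(1)
  phi_{kk} = [rho(k) - sum_{j=1..k-1} phi_{k-1,j} rho(k-j)]
            / [1 - sum_{j=1..k-1} phi_{k-1,j} rho(j)],
  phi_{k,j} = phi_{k-1,j} - phi_{kk} phi_{k-1,k-j},  j = 1..k-1.
Step k = 1:
  phi_11 = rho(1) = 0.789.
Step k = 2:
  phi_22 = [rho(2) - phi_11 rho(1)] / [1 - phi_11 rho(1)] = [0.7316 - (0.789)(0.789)] / [1 - (0.789)(0.789)]
         = 0.109079 / 0.377479 = 0.289.
Therefore phi_{22} = 0.2890.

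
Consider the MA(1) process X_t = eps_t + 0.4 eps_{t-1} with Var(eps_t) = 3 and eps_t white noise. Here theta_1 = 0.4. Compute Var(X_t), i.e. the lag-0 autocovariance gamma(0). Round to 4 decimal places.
\gamma(0) = 3.4800

For an MA(q) process X_t = eps_t + sum_i theta_i eps_{t-i} with
Var(eps_t) = sigma^2, the variance is
  gamma(0) = sigma^2 * (1 + sum_i theta_i^2).
  sum_i theta_i^2 = (0.4)^2 = 0.16.
  gamma(0) = 3 * (1 + 0.16) = 3 * 1.16 = 3.48, which rounds to 3.4800.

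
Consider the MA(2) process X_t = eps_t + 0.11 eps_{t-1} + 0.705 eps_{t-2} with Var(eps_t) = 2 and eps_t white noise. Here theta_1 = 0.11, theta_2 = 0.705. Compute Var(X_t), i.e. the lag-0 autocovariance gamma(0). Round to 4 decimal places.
\gamma(0) = 3.0183

For an MA(q) process X_t = eps_t + sum_i theta_i eps_{t-i} with
Var(eps_t) = sigma^2, the variance is
  gamma(0) = sigma^2 * (1 + sum_i theta_i^2).
  sum_i theta_i^2 = (0.11)^2 + (0.705)^2 = 0.0121 + 0.497025 = 0.509125.
  gamma(0) = 2 * (1 + 0.509125) = 2 * 1.509125 = 3.01825, which rounds to 3.0183.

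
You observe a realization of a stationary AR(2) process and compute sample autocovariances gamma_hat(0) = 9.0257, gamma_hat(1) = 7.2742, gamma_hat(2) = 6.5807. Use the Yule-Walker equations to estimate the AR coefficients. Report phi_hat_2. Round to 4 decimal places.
\hat\phi_{2} = 0.2270

The Yule-Walker equations for an AR(p) process read, in matrix form,
  Gamma_p phi = r_p,   with   (Gamma_p)_{ij} = gamma(|i - j|),
                       (r_p)_i = gamma(i),   i,j = 1..p.
Substitute the sample gammas (Toeplitz matrix and right-hand side of size 2):
  Gamma_p = [[9.0257, 7.2742], [7.2742, 9.0257]]
  r_p     = [7.2742, 6.5807]
Written out:
  9.0257 phi_1 + 7.2742 phi_2 = 7.2742
  7.2742 phi_1 + 9.0257 phi_2 = 6.5807
Solve by Cramer's rule:
  det = gamma(0)^2 - gamma(1)^2 = (9.0257)^2 - (7.2742)^2 = 81.46326049 - 52.91398564 = 28.54927485
  phi_hat_1 = [gamma(1) gamma(0) - gamma(1) gamma(2)] / det = [(7.2742)(9.0257) - (7.2742)(6.5807)] / 28.54927485 = 17.785419 / 28.54927485 = 0.623
  phi_hat_2 = [gamma(0) gamma(2) - gamma(1)^2] / det = [(9.0257)(6.5807) - (7.2742)^2] / 28.54927485 = 6.48143835 / 28.54927485 = 0.227
So phi_hat = [0.6230, 0.2270].
Therefore phi_hat_2 = 0.2270.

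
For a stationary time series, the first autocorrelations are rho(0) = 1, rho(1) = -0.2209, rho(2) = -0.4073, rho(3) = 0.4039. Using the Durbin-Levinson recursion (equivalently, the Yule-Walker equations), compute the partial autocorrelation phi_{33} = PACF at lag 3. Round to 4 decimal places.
\phi_{33} = 0.2251

The PACF at lag k is phi_{kk}, the last component of the solution
to the Yule-Walker system G_k phi = r_k where
  (G_k)_{ij} = rho(|i - j|), (r_k)_i = rho(i), i,j = 1..k.
Equivalently, Durbin-Levinson gives phi_{kk} iteratively:
  phi_{11} = rho(1)
  phi_{kk} = [rho(k) - sum_{j=1..k-1} phi_{k-1,j} rho(k-j)]
            / [1 - sum_{j=1..k-1} phi_{k-1,j} rho(j)],
  phi_{k,j} = phi_{k-1,j} - phi_{kk} phi_{k-1,k-j},  j = 1..k-1.
Step k = 1:
  phi_11 = rho(1) = -0.2209.
Step k = 2:
  phi_22 = [rho(2) - phi_11 rho(1)] / [1 - phi_11 rho(1)] = [-0.4073 - (-0.2209)(-0.2209)] / [1 - (-0.2209)(-0.2209)]
         = -0.45609681 / 0.95120319 = -0.479495.
  Update: phi_21 = phi_11 - phi_22 phi_11 = -0.2209 - (-0.479495)(-0.2209) = -0.32682.
Step k = 3:
  phi_33 = [rho(3) - phi_21 rho(2) - phi_22 rho(1)] / [1 - phi_21 rho(1) - phi_22 rho(2)]
    numerator   = 0.4039 - (-0.32682)(-0.4073) - (-0.479495)(-0.2209) = 0.16486571
    denominator = 1 - (-0.32682)(-0.2209) - (-0.479495)(-0.4073) = 0.73250722
  phi_33 = 0.16486571 / 0.73250722 = 0.2251.
Therefore phi_{33} = 0.2251.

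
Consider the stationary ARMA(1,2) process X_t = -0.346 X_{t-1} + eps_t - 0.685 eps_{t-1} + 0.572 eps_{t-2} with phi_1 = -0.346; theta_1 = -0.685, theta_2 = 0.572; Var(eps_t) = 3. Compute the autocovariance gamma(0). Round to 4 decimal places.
\gamma(0) = 9.1284

Multiply the model equation by X_{t-k} and take expectations. With theta_0 = psi_0 = 1 and psi_j the MA(infinity) weights, this gives
  gamma(k) - sum_i phi_i gamma(k-i) = c_k,
  c_k = sigma^2 * sum_{j=k..q} theta_j psi_{j-k}   (c_k = 0 for k > q),
using gamma(-m) = gamma(m).
psi-weights needed (psi_j = theta_j + sum_i phi_i psi_{j-i}):
  psi_1 = theta_1 + phi_1 = -0.685 + (-0.346) = -1.031
  psi_2 = theta_2 + phi_1 psi_1 = 0.572 + (-0.346)(-1.031) = 0.928726
Right-hand sides:
  c_0 = sigma^2 (1 + theta_1 psi_1 + theta_2 psi_2) = 3 * (1 + (-0.685)(-1.031) + (0.572)(0.928726)) = 3 * 2.237466 = 6.712399
  c_1 = sigma^2 (theta_1 + theta_2 psi_1) = 3 * (-0.685 + (0.572)(-1.031)) = -3.824196
  c_2 = sigma^2 theta_2 = 3 * (0.572) = 1.716
Equations for k = 0 and k = 1 (AR order 1):
  gamma(0) = phi_1 gamma(1) + c_0
  gamma(1) = phi_1 gamma(0) + c_1
Substituting the second into the first: gamma(0) (1 - phi_1^2) = c_0 + phi_1 c_1, so
  gamma(0) = (c_0 + phi_1 c_1) / (1 - phi_1^2) = (6.712399 + (-0.346)(-3.824196)) / (1 - (-0.346)^2) = 8.035571 / 0.880284 = 9.128384.
Therefore gamma(0) = 9.1284 (to 4 decimal places).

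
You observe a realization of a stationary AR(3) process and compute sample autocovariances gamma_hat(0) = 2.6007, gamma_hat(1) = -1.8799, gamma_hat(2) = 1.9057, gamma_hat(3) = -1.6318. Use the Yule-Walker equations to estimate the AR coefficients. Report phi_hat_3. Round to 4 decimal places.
\hat\phi_{3} = -0.0330

The Yule-Walker equations for an AR(p) process read, in matrix form,
  Gamma_p phi = r_p,   with   (Gamma_p)_{ij} = gamma(|i - j|),
                       (r_p)_i = gamma(i),   i,j = 1..p.
Substitute the sample gammas (Toeplitz matrix and right-hand side of size 3):
  Gamma_p = [[2.6007, -1.8799, 1.9057], [-1.8799, 2.6007, -1.8799], [1.9057, -1.8799, 2.6007]]
  r_p     = [-1.8799, 1.9057, -1.6318]
Written out (R1..R3):
  (R1) 2.6007 phi_1 - 1.8799 phi_2 + 1.9057 phi_3 = -1.8799
  (R2) -1.8799 phi_1 + 2.6007 phi_2 - 1.8799 phi_3 = 1.9057
  (R3) 1.9057 phi_1 - 1.8799 phi_2 + 2.6007 phi_3 = -1.6318
Gaussian elimination:
  R2 <- R2 - (-1.8799/2.6007) R1 = R2 - (-0.722844) R1:  1.241826 phi_2 - 0.502376 phi_3 = 0.546826
  R3 <- R3 - (1.9057/2.6007) R1 = R3 - (0.732764) R1:  -0.502376 phi_2 + 1.204271 phi_3 = -0.254276
  R3 <- R3 - (-0.502376/1.241826) R2 = R3 - (-0.404547) R2:  1.001036 phi_3 = -0.03306
Back-substitution:
  phi_hat_3 = -0.03306 / 1.001036 = -0.033026
  phi_hat_2 = (0.546826 - (-0.502376)(-0.033026)) / 1.241826 = 0.42698
  phi_hat_1 = (-1.8799 - (-1.8799)(0.42698) - (1.9057)(-0.033026)) / 2.6007 = -0.390004
So phi_hat = [-0.3900, 0.4270, -0.0330].
Therefore phi_hat_3 = -0.0330.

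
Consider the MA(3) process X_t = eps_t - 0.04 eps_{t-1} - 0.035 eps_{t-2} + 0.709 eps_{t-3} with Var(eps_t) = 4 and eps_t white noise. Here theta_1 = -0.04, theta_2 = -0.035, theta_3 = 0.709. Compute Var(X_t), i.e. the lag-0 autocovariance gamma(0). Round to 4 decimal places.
\gamma(0) = 6.0220

For an MA(q) process X_t = eps_t + sum_i theta_i eps_{t-i} with
Var(eps_t) = sigma^2, the variance is
  gamma(0) = sigma^2 * (1 + sum_i theta_i^2).
  sum_i theta_i^2 = (-0.04)^2 + (-0.035)^2 + (0.709)^2 = 0.0016 + 0.001225 + 0.502681 = 0.505506.
  gamma(0) = 4 * (1 + 0.505506) = 4 * 1.505506 = 6.022024, which rounds to 6.0220.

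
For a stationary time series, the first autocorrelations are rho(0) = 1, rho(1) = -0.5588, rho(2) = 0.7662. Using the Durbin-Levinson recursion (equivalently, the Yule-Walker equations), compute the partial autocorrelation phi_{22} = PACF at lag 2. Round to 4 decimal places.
\phi_{22} = 0.6600

The PACF at lag k is phi_{kk}, the last component of the solution
to the Yule-Walker system G_k phi = r_k where
  (G_k)_{ij} = rho(|i - j|), (r_k)_i = rho(i), i,j = 1..k.
Equivalently, Durbin-Levinson gives phi_{kk} iteratively:
  phi_{11} = rho(1)
  phi_{kk} = [rho(k) - sum_{j=1..k-1} phi_{k-1,j} rho(k-j)]
            / [1 - sum_{j=1..k-1} phi_{k-1,j} rho(j)],
  phi_{k,j} = phi_{k-1,j} - phi_{kk} phi_{k-1,k-j},  j = 1..k-1.
Step k = 1:
  phi_11 = rho(1) = -0.5588.
Step k = 2:
  phi_22 = [rho(2) - phi_11 rho(1)] / [1 - phi_11 rho(1)] = [0.7662 - (-0.5588)(-0.5588)] / [1 - (-0.5588)(-0.5588)]
         = 0.45394256 / 0.68774256 = 0.66.
Therefore phi_{22} = 0.6600.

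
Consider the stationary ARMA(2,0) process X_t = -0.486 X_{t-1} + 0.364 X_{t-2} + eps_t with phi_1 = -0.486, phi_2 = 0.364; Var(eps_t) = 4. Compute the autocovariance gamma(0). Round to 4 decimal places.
\gamma(0) = 11.0820

Multiply the model equation by X_{t-k} and take expectations. With theta_0 = psi_0 = 1 and psi_j the MA(infinity) weights, this gives
  gamma(k) - sum_i phi_i gamma(k-i) = c_k,
  c_k = sigma^2 * sum_{j=k..q} theta_j psi_{j-k}   (c_k = 0 for k > q),
using gamma(-m) = gamma(m).
Pure AR (q = 0): c_0 = sigma^2 = 4, c_k = 0 for k >= 1.
Equations for k = 0, 1, 2 (AR order 2, c_2 = 0):
  (E0) gamma(0) = phi_1 gamma(1) + phi_2 gamma(2) + c_0
  (E1) gamma(1) = phi_1 gamma(0) + phi_2 gamma(1) + c_1
  (E2) gamma(2) = phi_1 gamma(1) + phi_2 gamma(0)
From (E1): gamma(1) = A gamma(0) + B with
  A = phi_1 / (1 - phi_2) = -0.486 / 0.636 = -0.764151,   B = c_1 / (1 - phi_2) = 0 / 0.636 = 0.
Insert (E2) into (E0): gamma(0) (1 - phi_2^2) = phi_1 (1 + phi_2) gamma(1) + c_0.
  phi_1 (1 + phi_2) = (-0.486)(1.364) = -0.662904,   1 - phi_2^2 = 0.867504.
Replace gamma(1) by A gamma(0) + B and collect gamma(0):
  gamma(0) [0.867504 - (-0.662904)(-0.764151)] = c_0 = 4
  gamma(0) * 0.360945 = 4
  gamma(0) = 4 / 0.360945 = 11.082012.
Therefore gamma(0) = 11.0820 (to 4 decimal places).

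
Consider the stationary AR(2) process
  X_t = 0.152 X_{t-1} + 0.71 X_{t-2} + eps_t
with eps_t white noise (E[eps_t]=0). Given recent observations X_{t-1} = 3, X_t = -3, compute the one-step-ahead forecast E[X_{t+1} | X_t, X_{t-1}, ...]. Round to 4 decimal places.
E[X_{t+1} \mid \mathcal F_t] = 1.6740

For an AR(p) model X_t = c + sum_i phi_i X_{t-i} + eps_t, the
one-step-ahead conditional mean is
  E[X_{t+1} | X_t, ...] = c + sum_i phi_i X_{t+1-i}.
Substitute known values:
  E[X_{t+1} | ...] = (0.152) * (-3) + (0.71) * (3)
                   = 1.6740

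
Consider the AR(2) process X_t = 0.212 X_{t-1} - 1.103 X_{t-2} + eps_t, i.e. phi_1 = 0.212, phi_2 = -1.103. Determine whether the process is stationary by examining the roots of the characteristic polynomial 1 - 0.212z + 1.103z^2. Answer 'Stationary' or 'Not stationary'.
\text{Not stationary}

The AR(p) characteristic polynomial is P(z) = 1 - 0.212z + 1.103z^2.
Stationarity requires all roots to lie outside the unit circle, i.e. |z| > 1 for every root.
Set 1 + (-0.212) z + (1.103) z^2 = 0, i.e. a z^2 + b z + c = 0 with a = 1.103, b = -0.212, c = 1.
Discriminant D = b^2 - 4ac = (-0.212)^2 - 4*(1.103)*1 = 0.044944 - (4.412) = -4.367056.
D < 0, so the roots are the complex-conjugate pair z = (-b +/- i sqrt(-D)) / (2a) = 0.0961 +/- 0.9473i.
For a conjugate pair |z|^2 = z * conj(z) = (product of roots) = c/a = 1/(1.103) = 0.906618, so |z| = sqrt(0.906618) = 0.9522 for both roots.
Moduli of all roots: 0.9522, 0.9522.
All moduli strictly greater than 1? No.
Verdict: Not stationary.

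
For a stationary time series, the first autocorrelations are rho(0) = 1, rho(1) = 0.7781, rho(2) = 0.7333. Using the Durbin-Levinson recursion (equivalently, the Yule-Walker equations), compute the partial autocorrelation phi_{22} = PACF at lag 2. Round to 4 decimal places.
\phi_{22} = 0.3241

The PACF at lag k is phi_{kk}, the last component of the solution
to the Yule-Walker system G_k phi = r_k where
  (G_k)_{ij} = rho(|i - j|), (r_k)_i = rho(i), i,j = 1..k.
Equivalently, Durbin-Levinson gives phi_{kk} iteratively:
  phi_{11} = rho(1)
  phi_{kk} = [rho(k) - sum_{j=1..k-1} phi_{k-1,j} rho(k-j)]
            / [1 - sum_{j=1..k-1} phi_{k-1,j} rho(j)],
  phi_{k,j} = phi_{k-1,j} - phi_{kk} phi_{k-1,k-j},  j = 1..k-1.
Step k = 1:
  phi_11 = rho(1) = 0.7781.
Step k = 2:
  phi_22 = [rho(2) - phi_11 rho(1)] / [1 - phi_11 rho(1)] = [0.7333 - (0.7781)(0.7781)] / [1 - (0.7781)(0.7781)]
         = 0.12786039 / 0.39456039 = 0.3241.
Therefore phi_{22} = 0.3241.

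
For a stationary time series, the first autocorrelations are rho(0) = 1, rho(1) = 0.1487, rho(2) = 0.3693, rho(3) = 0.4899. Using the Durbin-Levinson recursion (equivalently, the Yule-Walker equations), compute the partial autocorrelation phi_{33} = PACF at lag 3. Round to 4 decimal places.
\phi_{33} = 0.4700

The PACF at lag k is phi_{kk}, the last component of the solution
to the Yule-Walker system G_k phi = r_k where
  (G_k)_{ij} = rho(|i - j|), (r_k)_i = rho(i), i,j = 1..k.
Equivalently, Durbin-Levinson gives phi_{kk} iteratively:
  phi_{11} = rho(1)
  phi_{kk} = [rho(k) - sum_{j=1..k-1} phi_{k-1,j} rho(k-j)]
            / [1 - sum_{j=1..k-1} phi_{k-1,j} rho(j)],
  phi_{k,j} = phi_{k-1,j} - phi_{kk} phi_{k-1,k-j},  j = 1..k-1.
Step k = 1:
  phi_11 = rho(1) = 0.1487.
Step k = 2:
  phi_22 = [rho(2) - phi_11 rho(1)] / [1 - phi_11 rho(1)] = [0.3693 - (0.1487)(0.1487)] / [1 - (0.1487)(0.1487)]
         = 0.34718831 / 0.97788831 = 0.355039.
  Update: phi_21 = phi_11 - phi_22 phi_11 = 0.1487 - (0.355039)(0.1487) = 0.095906.
Step k = 3:
  phi_33 = [rho(3) - phi_21 rho(2) - phi_22 rho(1)] / [1 - phi_21 rho(1) - phi_22 rho(2)]
    numerator   = 0.4899 - (0.095906)(0.3693) - (0.355039)(0.1487) = 0.40168774
    denominator = 1 - (0.095906)(0.1487) - (0.355039)(0.3693) = 0.85462298
  phi_33 = 0.40168774 / 0.85462298 = 0.47.
Therefore phi_{33} = 0.4700.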